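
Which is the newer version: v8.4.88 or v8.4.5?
v8.4.88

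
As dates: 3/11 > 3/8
True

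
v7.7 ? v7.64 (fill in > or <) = <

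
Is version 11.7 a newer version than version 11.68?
No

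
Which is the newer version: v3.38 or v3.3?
v3.38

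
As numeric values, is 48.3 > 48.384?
False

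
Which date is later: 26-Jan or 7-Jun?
7-Jun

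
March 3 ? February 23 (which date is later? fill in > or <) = >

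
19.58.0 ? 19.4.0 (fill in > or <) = >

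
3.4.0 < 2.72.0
False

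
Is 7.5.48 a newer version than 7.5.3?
Yes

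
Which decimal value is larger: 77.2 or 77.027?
77.2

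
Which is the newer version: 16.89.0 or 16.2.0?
16.89.0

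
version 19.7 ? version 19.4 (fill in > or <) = >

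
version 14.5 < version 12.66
False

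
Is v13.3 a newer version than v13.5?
No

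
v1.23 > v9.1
False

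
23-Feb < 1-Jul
True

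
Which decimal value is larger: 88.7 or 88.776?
88.776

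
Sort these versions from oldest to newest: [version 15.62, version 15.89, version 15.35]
[version 15.35, version 15.62, version 15.89]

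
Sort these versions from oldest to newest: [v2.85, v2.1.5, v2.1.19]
[v2.1.5, v2.1.19, v2.85]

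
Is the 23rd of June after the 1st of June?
Yes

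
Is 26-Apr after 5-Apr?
Yes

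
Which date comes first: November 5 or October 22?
October 22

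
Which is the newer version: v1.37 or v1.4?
v1.37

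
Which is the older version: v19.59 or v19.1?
v19.1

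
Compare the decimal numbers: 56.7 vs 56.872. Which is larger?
56.872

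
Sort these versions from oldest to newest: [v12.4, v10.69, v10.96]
[v10.69, v10.96, v12.4]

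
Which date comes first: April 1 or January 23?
January 23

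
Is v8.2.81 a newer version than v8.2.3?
Yes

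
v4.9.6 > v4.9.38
False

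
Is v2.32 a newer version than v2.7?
Yes. Version numbers are compared segment by segment as integers, not as decimals: minor version 32 > 7, so v2.32 > v2.7 (even though the decimal 2.32 < 2.7).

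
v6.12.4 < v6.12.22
True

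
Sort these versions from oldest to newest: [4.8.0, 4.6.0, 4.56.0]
[4.6.0, 4.8.0, 4.56.0]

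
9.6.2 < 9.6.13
True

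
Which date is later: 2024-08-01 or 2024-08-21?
2024-08-21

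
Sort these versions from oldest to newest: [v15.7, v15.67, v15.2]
[v15.2, v15.7, v15.67]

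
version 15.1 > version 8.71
True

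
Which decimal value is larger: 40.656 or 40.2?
40.656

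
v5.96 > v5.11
True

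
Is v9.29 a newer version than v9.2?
Yes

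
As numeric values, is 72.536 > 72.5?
True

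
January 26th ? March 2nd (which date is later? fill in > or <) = <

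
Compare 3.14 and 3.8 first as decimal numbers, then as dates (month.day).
As decimals: 3.14 < 3.8. As dates: 3/14 is later than 3/8 (day 14 > day 8).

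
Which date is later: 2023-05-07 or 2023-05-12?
2023-05-12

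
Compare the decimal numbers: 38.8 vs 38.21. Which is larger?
38.8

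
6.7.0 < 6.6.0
False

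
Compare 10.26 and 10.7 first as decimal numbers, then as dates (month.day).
As decimals: 10.26 < 10.7. As dates: 10/26 is later than 10/7 (day 26 > day 7).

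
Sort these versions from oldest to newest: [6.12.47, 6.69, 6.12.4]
[6.12.4, 6.12.47, 6.69]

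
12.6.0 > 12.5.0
True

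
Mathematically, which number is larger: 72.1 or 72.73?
72.73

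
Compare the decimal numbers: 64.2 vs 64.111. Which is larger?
64.2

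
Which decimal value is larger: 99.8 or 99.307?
99.8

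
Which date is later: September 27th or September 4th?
September 27th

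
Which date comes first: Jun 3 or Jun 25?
Jun 3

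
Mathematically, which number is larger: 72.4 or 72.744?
72.744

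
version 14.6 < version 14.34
True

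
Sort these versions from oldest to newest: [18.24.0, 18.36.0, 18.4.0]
[18.4.0, 18.24.0, 18.36.0]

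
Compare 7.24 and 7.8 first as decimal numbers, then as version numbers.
As decimals: 7.24 < 7.8. As versions: v7.24 > v7.8 (minor version 24 > 8).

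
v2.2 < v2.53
True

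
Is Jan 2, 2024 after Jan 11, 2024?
No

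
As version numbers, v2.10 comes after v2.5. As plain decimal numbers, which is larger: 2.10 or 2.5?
2.5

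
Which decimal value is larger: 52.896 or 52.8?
52.896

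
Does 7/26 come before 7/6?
No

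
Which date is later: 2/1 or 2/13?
2/13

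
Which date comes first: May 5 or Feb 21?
Feb 21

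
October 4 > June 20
True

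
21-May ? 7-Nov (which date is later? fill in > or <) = <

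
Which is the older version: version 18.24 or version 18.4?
version 18.4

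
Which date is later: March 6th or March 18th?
March 18th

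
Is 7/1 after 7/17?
No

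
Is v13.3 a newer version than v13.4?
No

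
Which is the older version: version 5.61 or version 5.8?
version 5.8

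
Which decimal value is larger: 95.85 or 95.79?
95.85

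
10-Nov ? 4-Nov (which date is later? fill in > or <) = >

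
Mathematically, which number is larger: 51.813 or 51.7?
51.813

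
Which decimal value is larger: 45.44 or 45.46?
45.46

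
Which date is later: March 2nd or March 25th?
March 25th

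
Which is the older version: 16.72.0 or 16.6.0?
16.6.0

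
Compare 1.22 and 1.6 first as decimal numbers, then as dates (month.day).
As decimals: 1.22 < 1.6. As dates: 1/22 is later than 1/6 (day 22 > day 6).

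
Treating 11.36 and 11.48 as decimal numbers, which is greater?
11.48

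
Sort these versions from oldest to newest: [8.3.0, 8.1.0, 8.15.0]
[8.1.0, 8.3.0, 8.15.0]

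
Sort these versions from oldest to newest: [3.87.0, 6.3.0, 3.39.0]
[3.39.0, 3.87.0, 6.3.0]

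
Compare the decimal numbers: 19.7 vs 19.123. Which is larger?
19.7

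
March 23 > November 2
False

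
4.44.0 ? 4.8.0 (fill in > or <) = >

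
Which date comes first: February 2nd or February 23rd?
February 2nd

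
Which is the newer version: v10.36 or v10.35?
v10.36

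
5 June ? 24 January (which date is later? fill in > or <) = >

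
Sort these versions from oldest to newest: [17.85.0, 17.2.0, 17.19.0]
[17.2.0, 17.19.0, 17.85.0]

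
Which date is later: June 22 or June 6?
June 22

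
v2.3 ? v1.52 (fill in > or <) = >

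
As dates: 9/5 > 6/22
True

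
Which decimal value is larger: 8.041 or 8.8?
8.8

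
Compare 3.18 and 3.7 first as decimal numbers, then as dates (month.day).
As decimals: 3.18 < 3.7. As dates: 3/18 is later than 3/7 (day 18 > day 7).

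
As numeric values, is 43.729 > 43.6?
True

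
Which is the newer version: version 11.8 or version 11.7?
version 11.8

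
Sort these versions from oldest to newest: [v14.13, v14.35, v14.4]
[v14.4, v14.13, v14.35]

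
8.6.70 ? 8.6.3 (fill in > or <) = >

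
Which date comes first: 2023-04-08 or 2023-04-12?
2023-04-08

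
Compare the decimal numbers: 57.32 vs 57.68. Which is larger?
57.68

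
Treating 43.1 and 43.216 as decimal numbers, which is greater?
43.216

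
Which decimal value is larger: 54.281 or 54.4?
54.4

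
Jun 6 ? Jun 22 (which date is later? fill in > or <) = <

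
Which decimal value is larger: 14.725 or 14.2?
14.725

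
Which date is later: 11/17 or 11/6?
11/17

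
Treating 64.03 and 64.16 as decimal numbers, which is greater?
64.16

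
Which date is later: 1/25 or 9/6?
9/6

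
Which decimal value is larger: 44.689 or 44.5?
44.689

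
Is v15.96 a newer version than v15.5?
Yes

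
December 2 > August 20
True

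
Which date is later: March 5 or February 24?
March 5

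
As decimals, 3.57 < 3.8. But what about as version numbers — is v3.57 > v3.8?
True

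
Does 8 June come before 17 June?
Yes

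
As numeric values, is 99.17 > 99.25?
False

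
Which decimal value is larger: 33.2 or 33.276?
33.276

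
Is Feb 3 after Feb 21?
No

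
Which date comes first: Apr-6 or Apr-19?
Apr-6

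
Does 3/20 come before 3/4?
No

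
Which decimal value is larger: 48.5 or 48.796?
48.796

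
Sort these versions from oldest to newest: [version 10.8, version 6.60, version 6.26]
[version 6.26, version 6.60, version 10.8]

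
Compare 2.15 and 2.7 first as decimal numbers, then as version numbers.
As decimals: 2.15 < 2.7. As versions: v2.15 > v2.7 (minor version 15 > 7).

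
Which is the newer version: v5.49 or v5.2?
v5.49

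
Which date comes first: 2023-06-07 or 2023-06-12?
2023-06-07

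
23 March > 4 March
True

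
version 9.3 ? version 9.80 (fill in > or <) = <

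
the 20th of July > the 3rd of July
True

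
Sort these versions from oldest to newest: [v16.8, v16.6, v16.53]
[v16.6, v16.8, v16.53]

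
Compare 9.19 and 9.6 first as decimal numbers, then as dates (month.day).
As decimals: 9.19 < 9.6. As dates: 9/19 is later than 9/6 (day 19 > day 6).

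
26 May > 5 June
False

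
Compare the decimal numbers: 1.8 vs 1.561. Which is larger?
1.8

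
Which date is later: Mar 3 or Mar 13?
Mar 13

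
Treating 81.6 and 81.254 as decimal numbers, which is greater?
81.6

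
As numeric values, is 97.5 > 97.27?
True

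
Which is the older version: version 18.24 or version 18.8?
version 18.8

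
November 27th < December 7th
True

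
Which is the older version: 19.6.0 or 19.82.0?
19.6.0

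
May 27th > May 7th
True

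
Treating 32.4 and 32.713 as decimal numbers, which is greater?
32.713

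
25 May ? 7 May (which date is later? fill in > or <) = >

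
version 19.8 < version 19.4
False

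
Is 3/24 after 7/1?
No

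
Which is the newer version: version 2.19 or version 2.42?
version 2.42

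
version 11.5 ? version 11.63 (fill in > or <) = <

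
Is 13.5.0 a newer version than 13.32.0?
No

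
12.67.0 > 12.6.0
True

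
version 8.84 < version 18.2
True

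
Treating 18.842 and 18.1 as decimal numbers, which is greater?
18.842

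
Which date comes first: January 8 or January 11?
January 8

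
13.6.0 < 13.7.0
True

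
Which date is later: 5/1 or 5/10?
5/10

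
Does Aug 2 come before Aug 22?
Yes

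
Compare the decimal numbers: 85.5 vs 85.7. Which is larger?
85.7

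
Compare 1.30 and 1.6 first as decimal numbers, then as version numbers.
As decimals: 1.30 < 1.6. As versions: v1.30 > v1.6 (minor version 30 > 6).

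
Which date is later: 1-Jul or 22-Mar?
1-Jul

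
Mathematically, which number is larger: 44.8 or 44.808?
44.808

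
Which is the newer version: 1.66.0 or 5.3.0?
5.3.0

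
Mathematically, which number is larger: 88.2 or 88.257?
88.257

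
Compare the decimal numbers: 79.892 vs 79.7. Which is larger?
79.892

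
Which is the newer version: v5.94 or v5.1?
v5.94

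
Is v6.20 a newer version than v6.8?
Yes. Version numbers are compared segment by segment as integers, not as decimals: minor version 20 > 8, so v6.20 > v6.8 (even though the decimal 6.20 < 6.8).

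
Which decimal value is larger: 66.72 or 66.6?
66.72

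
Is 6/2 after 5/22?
Yes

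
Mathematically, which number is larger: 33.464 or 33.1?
33.464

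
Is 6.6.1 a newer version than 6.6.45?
No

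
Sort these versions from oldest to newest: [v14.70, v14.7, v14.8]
[v14.7, v14.8, v14.70]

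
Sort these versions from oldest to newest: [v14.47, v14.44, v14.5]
[v14.5, v14.44, v14.47]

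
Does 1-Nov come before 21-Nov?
Yes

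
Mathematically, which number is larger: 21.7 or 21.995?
21.995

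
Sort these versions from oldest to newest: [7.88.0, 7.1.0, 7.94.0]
[7.1.0, 7.88.0, 7.94.0]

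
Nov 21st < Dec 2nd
True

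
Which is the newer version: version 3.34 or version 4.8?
version 4.8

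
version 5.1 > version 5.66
False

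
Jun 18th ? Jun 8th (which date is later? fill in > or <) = >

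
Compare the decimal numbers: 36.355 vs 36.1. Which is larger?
36.355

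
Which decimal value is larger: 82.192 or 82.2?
82.2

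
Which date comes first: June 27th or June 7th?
June 7th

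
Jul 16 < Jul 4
False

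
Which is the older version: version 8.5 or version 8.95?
version 8.5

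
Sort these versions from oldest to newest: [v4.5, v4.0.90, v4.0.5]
[v4.0.5, v4.0.90, v4.5]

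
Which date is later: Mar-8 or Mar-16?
Mar-16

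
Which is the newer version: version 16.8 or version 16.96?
version 16.96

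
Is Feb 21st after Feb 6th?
Yes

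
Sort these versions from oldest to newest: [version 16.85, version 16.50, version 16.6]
[version 16.6, version 16.50, version 16.85]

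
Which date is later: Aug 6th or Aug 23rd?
Aug 23rd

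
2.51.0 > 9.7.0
False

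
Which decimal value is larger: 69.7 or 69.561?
69.7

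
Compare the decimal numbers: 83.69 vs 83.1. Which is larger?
83.69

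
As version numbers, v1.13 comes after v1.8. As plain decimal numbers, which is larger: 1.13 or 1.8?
1.8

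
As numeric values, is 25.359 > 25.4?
False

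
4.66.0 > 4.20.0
True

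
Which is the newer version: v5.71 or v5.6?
v5.71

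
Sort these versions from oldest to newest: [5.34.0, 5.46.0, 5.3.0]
[5.3.0, 5.34.0, 5.46.0]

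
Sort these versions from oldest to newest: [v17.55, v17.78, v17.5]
[v17.5, v17.55, v17.78]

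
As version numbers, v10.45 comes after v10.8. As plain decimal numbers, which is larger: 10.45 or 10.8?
10.8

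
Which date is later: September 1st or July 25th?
September 1st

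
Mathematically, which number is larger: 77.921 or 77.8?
77.921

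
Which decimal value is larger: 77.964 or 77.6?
77.964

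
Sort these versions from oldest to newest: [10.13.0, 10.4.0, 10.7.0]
[10.4.0, 10.7.0, 10.13.0]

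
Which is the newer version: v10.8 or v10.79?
v10.79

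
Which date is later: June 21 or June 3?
June 21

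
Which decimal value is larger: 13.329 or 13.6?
13.6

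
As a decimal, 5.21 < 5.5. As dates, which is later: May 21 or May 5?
May 21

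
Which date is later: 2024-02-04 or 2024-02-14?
2024-02-14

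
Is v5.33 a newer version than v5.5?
Yes. Version numbers are compared segment by segment as integers, not as decimals: minor version 33 > 5, so v5.33 > v5.5 (even though the decimal 5.33 < 5.5).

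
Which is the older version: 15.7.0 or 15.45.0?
15.7.0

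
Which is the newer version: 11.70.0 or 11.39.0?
11.70.0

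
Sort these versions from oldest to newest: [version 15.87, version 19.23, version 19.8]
[version 15.87, version 19.8, version 19.23]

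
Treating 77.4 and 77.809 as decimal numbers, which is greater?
77.809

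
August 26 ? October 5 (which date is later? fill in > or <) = <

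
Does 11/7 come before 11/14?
Yes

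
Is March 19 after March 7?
Yes. Day 19 comes after day 7 in March — this is a date comparison, not a decimal one (the decimal 3.19 would be smaller than 3.7).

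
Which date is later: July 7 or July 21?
July 21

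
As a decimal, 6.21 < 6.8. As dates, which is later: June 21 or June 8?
June 21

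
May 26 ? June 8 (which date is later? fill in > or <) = <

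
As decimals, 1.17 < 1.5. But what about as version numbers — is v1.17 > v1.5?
True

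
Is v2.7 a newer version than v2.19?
No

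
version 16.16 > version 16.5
True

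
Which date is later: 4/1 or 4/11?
4/11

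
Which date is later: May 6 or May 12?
May 12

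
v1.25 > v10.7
False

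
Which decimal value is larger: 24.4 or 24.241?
24.4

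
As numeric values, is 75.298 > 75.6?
False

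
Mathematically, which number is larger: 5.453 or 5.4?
5.453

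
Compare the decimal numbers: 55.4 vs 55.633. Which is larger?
55.633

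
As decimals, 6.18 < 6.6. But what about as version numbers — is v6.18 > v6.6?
True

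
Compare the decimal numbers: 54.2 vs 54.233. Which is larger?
54.233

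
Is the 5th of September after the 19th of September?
No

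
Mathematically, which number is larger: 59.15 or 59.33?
59.33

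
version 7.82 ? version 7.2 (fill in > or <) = >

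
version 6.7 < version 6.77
True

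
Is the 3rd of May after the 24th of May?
No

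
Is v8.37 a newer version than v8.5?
Yes. Version numbers are compared segment by segment as integers, not as decimals: minor version 37 > 5, so v8.37 > v8.5 (even though the decimal 8.37 < 8.5).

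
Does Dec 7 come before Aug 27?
No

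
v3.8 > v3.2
True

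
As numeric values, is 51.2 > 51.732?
False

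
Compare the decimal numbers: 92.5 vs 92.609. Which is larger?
92.609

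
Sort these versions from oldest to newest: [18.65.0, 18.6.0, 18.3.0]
[18.3.0, 18.6.0, 18.65.0]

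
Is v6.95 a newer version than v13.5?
No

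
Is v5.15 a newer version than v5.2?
Yes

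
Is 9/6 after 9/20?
No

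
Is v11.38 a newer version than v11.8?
Yes. Version numbers are compared segment by segment as integers, not as decimals: minor version 38 > 8, so v11.38 > v11.8 (even though the decimal 11.38 < 11.8).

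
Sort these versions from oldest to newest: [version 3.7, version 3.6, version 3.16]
[version 3.6, version 3.7, version 3.16]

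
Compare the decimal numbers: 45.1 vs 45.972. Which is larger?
45.972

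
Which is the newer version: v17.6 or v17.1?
v17.6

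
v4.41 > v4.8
True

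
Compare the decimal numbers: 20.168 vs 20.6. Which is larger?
20.6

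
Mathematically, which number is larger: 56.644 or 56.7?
56.7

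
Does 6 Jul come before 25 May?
No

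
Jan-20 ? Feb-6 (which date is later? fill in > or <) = <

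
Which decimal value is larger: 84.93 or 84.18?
84.93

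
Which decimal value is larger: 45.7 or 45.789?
45.789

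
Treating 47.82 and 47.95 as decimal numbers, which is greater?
47.95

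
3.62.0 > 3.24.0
True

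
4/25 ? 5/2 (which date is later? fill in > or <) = <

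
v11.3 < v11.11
True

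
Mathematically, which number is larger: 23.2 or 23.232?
23.232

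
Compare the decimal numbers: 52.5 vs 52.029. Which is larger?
52.5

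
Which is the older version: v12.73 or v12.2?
v12.2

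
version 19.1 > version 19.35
False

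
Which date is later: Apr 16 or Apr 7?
Apr 16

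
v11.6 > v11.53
False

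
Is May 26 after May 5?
Yes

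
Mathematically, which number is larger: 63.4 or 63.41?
63.41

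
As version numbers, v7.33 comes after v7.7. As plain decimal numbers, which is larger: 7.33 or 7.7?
7.7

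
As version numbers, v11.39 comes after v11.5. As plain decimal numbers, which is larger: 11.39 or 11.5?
11.5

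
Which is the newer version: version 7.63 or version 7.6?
version 7.63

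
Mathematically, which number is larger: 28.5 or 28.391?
28.5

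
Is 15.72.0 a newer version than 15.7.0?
Yes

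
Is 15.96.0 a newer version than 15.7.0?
Yes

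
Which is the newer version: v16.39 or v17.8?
v17.8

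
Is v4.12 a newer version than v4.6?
Yes. Version numbers are compared segment by segment as integers, not as decimals: minor version 12 > 6, so v4.12 > v4.6 (even though the decimal 4.12 < 4.6).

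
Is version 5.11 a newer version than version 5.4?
Yes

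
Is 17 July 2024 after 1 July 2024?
Yes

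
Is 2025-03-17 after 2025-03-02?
Yes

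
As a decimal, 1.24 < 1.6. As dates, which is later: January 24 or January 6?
January 24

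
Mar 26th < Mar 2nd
False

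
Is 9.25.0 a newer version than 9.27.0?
No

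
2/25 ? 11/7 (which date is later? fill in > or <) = <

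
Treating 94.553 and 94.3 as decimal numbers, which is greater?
94.553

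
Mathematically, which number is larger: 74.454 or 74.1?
74.454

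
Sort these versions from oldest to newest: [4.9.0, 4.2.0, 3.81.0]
[3.81.0, 4.2.0, 4.9.0]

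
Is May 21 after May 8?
Yes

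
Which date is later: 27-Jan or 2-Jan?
27-Jan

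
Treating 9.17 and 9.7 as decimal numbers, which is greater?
9.7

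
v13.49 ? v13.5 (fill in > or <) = >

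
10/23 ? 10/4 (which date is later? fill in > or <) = >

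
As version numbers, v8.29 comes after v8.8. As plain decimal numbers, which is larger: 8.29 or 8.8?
8.8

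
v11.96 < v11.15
False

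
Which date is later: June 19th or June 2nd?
June 19th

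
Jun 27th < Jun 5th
False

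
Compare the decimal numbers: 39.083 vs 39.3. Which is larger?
39.3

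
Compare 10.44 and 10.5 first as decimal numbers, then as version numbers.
As decimals: 10.44 < 10.5. As versions: v10.44 > v10.5 (minor version 44 > 5).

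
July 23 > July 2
True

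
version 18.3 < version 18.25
True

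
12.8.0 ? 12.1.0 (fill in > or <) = >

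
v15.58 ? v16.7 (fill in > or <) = <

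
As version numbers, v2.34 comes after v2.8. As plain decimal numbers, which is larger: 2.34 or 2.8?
2.8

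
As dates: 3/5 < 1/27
False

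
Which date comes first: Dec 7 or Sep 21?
Sep 21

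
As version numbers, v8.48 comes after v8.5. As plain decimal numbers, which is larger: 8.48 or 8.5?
8.5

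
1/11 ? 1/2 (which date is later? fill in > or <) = >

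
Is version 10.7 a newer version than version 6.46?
Yes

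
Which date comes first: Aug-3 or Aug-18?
Aug-3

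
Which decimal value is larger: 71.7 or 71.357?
71.7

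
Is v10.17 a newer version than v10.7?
Yes. Version numbers are compared segment by segment as integers, not as decimals: minor version 17 > 7, so v10.17 > v10.7 (even though the decimal 10.17 < 10.7).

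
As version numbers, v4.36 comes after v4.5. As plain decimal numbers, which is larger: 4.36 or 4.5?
4.5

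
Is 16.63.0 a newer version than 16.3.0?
Yes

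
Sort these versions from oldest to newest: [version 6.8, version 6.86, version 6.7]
[version 6.7, version 6.8, version 6.86]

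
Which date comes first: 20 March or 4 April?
20 March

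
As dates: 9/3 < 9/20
True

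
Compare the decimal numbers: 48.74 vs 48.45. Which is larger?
48.74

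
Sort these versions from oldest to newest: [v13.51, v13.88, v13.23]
[v13.23, v13.51, v13.88]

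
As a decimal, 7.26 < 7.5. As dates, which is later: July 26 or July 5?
July 26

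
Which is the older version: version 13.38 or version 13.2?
version 13.2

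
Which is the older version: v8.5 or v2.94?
v2.94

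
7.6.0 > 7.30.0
False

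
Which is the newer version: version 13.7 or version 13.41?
version 13.41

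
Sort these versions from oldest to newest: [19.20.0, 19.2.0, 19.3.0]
[19.2.0, 19.3.0, 19.20.0]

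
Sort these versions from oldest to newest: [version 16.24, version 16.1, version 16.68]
[version 16.1, version 16.24, version 16.68]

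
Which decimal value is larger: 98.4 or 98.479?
98.479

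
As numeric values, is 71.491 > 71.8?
False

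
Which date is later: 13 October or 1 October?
13 October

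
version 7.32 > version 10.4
False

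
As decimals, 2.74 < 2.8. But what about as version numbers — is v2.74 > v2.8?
True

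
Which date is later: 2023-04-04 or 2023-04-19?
2023-04-19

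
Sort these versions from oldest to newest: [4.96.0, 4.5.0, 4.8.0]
[4.5.0, 4.8.0, 4.96.0]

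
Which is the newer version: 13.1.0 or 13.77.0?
13.77.0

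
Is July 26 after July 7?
Yes. Day 26 comes after day 7 in July — this is a date comparison, not a decimal one (the decimal 7.26 would be smaller than 7.7).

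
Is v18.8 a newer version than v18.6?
Yes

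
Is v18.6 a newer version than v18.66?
No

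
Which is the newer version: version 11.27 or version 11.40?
version 11.40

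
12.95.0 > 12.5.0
True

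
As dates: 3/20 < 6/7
True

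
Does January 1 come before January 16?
Yes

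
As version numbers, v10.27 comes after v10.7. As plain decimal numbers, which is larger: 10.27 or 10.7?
10.7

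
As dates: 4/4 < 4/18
True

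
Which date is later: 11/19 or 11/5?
11/19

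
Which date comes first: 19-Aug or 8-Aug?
8-Aug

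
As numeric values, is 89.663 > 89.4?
True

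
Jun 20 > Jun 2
True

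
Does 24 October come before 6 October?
No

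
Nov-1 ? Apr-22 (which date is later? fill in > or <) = >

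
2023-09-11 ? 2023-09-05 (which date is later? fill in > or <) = >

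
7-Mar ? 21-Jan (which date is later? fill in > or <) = >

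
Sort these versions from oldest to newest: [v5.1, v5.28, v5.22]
[v5.1, v5.22, v5.28]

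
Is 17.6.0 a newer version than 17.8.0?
No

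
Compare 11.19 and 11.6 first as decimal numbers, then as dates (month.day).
As decimals: 11.19 < 11.6. As dates: 11/19 is later than 11/6 (day 19 > day 6).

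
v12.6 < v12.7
True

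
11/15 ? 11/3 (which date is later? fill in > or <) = >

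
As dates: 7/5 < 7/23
True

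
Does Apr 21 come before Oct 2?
Yes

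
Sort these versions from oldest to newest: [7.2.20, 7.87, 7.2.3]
[7.2.3, 7.2.20, 7.87]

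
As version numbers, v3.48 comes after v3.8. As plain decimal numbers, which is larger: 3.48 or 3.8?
3.8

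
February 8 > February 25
False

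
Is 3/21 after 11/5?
No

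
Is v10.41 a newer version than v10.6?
Yes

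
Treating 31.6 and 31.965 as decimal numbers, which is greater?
31.965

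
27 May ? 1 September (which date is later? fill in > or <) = <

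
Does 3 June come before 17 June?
Yes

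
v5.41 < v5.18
False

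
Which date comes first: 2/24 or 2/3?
2/3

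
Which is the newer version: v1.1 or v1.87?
v1.87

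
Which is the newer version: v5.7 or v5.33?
v5.33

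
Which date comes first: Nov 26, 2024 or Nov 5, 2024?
Nov 5, 2024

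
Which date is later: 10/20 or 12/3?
12/3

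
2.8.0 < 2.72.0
True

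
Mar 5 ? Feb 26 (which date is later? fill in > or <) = >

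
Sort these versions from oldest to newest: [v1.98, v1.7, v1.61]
[v1.7, v1.61, v1.98]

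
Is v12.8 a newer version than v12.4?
Yes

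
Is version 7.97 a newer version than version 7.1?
Yes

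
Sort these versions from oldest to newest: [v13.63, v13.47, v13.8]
[v13.8, v13.47, v13.63]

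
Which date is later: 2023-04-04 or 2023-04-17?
2023-04-17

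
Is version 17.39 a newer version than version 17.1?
Yes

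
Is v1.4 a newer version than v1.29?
No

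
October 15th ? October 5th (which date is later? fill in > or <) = >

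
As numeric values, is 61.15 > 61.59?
False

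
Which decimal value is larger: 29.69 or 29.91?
29.91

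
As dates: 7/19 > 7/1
True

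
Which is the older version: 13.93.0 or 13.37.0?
13.37.0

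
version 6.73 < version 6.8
False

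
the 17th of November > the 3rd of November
True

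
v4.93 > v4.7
True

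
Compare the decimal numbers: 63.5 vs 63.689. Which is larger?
63.689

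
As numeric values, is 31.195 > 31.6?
False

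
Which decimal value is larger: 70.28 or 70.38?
70.38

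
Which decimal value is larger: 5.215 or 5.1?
5.215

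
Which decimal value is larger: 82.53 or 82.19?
82.53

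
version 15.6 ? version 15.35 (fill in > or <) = <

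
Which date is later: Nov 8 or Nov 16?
Nov 16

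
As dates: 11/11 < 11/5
False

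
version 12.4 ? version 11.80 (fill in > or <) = >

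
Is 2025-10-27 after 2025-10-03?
Yes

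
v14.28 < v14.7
False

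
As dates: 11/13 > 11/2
True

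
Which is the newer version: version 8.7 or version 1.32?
version 8.7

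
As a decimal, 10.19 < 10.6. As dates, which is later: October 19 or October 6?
October 19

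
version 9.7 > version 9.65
False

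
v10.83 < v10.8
False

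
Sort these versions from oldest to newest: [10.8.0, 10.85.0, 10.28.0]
[10.8.0, 10.28.0, 10.85.0]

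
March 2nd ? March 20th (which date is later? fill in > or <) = <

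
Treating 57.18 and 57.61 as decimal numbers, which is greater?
57.61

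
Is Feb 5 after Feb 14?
No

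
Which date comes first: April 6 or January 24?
January 24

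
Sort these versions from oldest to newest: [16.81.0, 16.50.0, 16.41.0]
[16.41.0, 16.50.0, 16.81.0]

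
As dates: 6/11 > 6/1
True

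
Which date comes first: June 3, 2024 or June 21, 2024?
June 3, 2024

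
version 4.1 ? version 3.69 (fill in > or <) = >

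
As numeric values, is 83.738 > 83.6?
True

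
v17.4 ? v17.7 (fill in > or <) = <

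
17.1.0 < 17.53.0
True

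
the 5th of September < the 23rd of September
True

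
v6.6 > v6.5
True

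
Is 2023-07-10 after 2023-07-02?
Yes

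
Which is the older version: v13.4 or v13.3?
v13.3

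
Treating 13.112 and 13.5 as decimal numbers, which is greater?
13.5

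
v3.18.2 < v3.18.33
True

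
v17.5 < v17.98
True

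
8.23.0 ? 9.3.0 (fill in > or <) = <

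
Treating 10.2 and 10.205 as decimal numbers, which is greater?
10.205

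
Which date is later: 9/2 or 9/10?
9/10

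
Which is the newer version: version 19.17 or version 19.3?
version 19.17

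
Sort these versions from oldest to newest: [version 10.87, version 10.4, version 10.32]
[version 10.4, version 10.32, version 10.87]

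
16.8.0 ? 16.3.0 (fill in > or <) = >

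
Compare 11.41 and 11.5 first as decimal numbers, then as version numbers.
As decimals: 11.41 < 11.5. As versions: v11.41 > v11.5 (minor version 41 > 5).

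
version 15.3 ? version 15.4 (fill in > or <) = <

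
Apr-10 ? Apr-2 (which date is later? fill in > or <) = >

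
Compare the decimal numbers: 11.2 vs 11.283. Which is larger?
11.283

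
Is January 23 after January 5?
Yes. Day 23 comes after day 5 in January — this is a date comparison, not a decimal one (the decimal 1.23 would be smaller than 1.5).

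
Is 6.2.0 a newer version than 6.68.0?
No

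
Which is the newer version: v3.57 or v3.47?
v3.57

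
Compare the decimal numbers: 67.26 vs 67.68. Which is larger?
67.68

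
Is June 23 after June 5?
Yes. Day 23 comes after day 5 in June — this is a date comparison, not a decimal one (the decimal 6.23 would be smaller than 6.5).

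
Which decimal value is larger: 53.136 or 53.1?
53.136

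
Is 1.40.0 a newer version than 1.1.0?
Yes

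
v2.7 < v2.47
True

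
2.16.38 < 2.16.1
False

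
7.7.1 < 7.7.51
True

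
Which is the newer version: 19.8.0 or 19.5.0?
19.8.0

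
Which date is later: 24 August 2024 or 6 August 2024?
24 August 2024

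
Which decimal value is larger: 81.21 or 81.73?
81.73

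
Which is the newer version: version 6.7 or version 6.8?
version 6.8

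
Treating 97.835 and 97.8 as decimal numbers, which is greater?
97.835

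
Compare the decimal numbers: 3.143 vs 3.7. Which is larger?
3.7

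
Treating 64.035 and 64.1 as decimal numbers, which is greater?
64.1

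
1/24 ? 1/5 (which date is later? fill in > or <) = >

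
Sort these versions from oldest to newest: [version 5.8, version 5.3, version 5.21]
[version 5.3, version 5.8, version 5.21]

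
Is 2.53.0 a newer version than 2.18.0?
Yes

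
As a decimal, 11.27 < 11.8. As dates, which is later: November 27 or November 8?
November 27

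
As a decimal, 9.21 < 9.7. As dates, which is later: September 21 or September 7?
September 21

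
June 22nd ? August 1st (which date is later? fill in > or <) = <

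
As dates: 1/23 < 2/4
True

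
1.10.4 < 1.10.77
True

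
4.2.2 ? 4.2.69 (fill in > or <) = <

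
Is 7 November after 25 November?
No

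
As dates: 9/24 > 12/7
False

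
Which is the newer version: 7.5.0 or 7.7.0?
7.7.0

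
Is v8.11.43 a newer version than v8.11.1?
Yes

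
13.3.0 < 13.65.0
True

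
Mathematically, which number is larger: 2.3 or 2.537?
2.537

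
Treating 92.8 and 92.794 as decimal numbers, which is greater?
92.8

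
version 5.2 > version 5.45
False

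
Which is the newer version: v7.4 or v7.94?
v7.94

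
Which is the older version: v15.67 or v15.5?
v15.5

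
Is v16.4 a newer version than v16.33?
No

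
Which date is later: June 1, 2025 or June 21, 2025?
June 21, 2025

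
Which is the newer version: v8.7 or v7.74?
v8.7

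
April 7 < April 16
True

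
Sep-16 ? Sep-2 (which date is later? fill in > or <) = >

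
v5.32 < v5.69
True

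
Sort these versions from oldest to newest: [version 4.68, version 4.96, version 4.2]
[version 4.2, version 4.68, version 4.96]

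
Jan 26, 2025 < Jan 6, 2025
False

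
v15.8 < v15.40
True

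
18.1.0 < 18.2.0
True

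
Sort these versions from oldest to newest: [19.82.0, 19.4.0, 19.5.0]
[19.4.0, 19.5.0, 19.82.0]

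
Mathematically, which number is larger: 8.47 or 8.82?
8.82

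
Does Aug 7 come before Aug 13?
Yes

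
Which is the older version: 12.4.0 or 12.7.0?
12.4.0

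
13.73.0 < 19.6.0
True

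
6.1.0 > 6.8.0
False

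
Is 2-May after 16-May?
No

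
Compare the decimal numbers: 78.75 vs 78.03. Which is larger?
78.75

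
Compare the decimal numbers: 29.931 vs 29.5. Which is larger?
29.931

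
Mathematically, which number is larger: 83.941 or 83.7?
83.941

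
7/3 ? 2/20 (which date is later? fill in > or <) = >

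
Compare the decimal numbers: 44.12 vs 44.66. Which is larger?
44.66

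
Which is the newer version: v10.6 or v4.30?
v10.6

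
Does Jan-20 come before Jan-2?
No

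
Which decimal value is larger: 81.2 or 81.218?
81.218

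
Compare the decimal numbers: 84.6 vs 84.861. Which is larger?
84.861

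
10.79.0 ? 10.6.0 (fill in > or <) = >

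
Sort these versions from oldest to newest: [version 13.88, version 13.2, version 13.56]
[version 13.2, version 13.56, version 13.88]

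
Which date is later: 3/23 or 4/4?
4/4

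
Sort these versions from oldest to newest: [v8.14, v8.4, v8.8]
[v8.4, v8.8, v8.14]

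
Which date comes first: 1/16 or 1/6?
1/6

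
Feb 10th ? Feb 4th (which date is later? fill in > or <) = >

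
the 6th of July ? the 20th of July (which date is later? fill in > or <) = <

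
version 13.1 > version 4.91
True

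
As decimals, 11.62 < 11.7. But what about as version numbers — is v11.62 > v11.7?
True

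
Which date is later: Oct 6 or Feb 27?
Oct 6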